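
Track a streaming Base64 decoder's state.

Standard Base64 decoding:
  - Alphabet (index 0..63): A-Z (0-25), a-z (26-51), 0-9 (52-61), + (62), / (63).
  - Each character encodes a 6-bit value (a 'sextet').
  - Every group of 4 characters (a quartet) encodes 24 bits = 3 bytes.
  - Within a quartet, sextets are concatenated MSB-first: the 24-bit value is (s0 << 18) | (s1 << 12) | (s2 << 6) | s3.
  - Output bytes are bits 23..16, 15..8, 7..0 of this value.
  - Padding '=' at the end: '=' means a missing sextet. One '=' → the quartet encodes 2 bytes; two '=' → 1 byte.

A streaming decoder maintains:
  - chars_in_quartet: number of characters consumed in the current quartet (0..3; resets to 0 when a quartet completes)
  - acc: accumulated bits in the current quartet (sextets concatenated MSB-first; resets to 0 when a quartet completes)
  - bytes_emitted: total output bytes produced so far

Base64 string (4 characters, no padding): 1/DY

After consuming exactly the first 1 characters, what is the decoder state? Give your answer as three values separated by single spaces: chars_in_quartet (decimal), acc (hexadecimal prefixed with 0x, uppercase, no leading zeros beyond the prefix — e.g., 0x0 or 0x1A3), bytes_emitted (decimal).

Answer: 1 0x35 0

Derivation:
After char 0 ('1'=53): chars_in_quartet=1 acc=0x35 bytes_emitted=0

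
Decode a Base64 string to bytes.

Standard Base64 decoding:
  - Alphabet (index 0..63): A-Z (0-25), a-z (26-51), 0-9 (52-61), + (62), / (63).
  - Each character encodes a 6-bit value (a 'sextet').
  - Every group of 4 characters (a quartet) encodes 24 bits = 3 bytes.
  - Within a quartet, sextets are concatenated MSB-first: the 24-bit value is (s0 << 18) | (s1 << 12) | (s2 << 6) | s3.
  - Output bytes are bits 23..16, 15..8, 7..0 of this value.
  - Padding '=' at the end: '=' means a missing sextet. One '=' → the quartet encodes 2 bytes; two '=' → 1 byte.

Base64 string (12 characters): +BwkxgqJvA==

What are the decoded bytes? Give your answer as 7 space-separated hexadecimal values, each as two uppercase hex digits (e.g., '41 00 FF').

After char 0 ('+'=62): chars_in_quartet=1 acc=0x3E bytes_emitted=0
After char 1 ('B'=1): chars_in_quartet=2 acc=0xF81 bytes_emitted=0
After char 2 ('w'=48): chars_in_quartet=3 acc=0x3E070 bytes_emitted=0
After char 3 ('k'=36): chars_in_quartet=4 acc=0xF81C24 -> emit F8 1C 24, reset; bytes_emitted=3
After char 4 ('x'=49): chars_in_quartet=1 acc=0x31 bytes_emitted=3
After char 5 ('g'=32): chars_in_quartet=2 acc=0xC60 bytes_emitted=3
After char 6 ('q'=42): chars_in_quartet=3 acc=0x3182A bytes_emitted=3
After char 7 ('J'=9): chars_in_quartet=4 acc=0xC60A89 -> emit C6 0A 89, reset; bytes_emitted=6
After char 8 ('v'=47): chars_in_quartet=1 acc=0x2F bytes_emitted=6
After char 9 ('A'=0): chars_in_quartet=2 acc=0xBC0 bytes_emitted=6
Padding '==': partial quartet acc=0xBC0 -> emit BC; bytes_emitted=7

Answer: F8 1C 24 C6 0A 89 BC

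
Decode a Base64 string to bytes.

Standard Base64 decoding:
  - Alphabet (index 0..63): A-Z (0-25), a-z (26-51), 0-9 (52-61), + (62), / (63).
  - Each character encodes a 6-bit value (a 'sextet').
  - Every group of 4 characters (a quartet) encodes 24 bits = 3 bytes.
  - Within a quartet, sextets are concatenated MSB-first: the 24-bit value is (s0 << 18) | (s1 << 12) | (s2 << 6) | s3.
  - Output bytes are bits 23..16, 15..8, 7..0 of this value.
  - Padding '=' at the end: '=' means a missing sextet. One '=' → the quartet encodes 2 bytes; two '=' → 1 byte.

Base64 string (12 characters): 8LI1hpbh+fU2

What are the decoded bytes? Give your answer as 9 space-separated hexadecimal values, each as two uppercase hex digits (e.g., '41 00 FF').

After char 0 ('8'=60): chars_in_quartet=1 acc=0x3C bytes_emitted=0
After char 1 ('L'=11): chars_in_quartet=2 acc=0xF0B bytes_emitted=0
After char 2 ('I'=8): chars_in_quartet=3 acc=0x3C2C8 bytes_emitted=0
After char 3 ('1'=53): chars_in_quartet=4 acc=0xF0B235 -> emit F0 B2 35, reset; bytes_emitted=3
After char 4 ('h'=33): chars_in_quartet=1 acc=0x21 bytes_emitted=3
After char 5 ('p'=41): chars_in_quartet=2 acc=0x869 bytes_emitted=3
After char 6 ('b'=27): chars_in_quartet=3 acc=0x21A5B bytes_emitted=3
After char 7 ('h'=33): chars_in_quartet=4 acc=0x8696E1 -> emit 86 96 E1, reset; bytes_emitted=6
After char 8 ('+'=62): chars_in_quartet=1 acc=0x3E bytes_emitted=6
After char 9 ('f'=31): chars_in_quartet=2 acc=0xF9F bytes_emitted=6
After char 10 ('U'=20): chars_in_quartet=3 acc=0x3E7D4 bytes_emitted=6
After char 11 ('2'=54): chars_in_quartet=4 acc=0xF9F536 -> emit F9 F5 36, reset; bytes_emitted=9

Answer: F0 B2 35 86 96 E1 F9 F5 36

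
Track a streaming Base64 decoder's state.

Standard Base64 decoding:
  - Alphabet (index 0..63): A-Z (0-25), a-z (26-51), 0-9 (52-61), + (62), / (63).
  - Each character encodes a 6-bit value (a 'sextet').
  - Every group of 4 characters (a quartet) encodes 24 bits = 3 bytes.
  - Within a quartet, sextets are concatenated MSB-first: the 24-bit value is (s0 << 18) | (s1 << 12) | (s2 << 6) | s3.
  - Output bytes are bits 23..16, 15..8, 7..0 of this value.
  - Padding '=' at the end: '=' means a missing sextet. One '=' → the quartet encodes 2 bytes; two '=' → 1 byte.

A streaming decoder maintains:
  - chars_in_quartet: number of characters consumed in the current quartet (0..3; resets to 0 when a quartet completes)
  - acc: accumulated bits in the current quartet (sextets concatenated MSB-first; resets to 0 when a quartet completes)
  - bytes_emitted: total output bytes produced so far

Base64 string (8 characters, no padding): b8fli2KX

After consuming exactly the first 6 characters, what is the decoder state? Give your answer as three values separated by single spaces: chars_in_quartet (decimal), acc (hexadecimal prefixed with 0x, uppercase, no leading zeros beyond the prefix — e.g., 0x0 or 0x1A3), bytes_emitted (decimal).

Answer: 2 0x8B6 3

Derivation:
After char 0 ('b'=27): chars_in_quartet=1 acc=0x1B bytes_emitted=0
After char 1 ('8'=60): chars_in_quartet=2 acc=0x6FC bytes_emitted=0
After char 2 ('f'=31): chars_in_quartet=3 acc=0x1BF1F bytes_emitted=0
After char 3 ('l'=37): chars_in_quartet=4 acc=0x6FC7E5 -> emit 6F C7 E5, reset; bytes_emitted=3
After char 4 ('i'=34): chars_in_quartet=1 acc=0x22 bytes_emitted=3
After char 5 ('2'=54): chars_in_quartet=2 acc=0x8B6 bytes_emitted=3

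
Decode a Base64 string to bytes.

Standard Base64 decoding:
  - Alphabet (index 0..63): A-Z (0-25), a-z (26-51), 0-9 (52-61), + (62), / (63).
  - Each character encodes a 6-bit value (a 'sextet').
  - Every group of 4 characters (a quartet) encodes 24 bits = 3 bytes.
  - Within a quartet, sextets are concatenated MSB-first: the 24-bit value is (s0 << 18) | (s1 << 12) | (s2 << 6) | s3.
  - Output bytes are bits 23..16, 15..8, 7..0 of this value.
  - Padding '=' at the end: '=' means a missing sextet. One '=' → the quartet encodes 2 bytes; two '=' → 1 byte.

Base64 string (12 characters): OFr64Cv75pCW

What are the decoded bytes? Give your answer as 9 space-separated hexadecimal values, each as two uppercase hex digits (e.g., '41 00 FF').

After char 0 ('O'=14): chars_in_quartet=1 acc=0xE bytes_emitted=0
After char 1 ('F'=5): chars_in_quartet=2 acc=0x385 bytes_emitted=0
After char 2 ('r'=43): chars_in_quartet=3 acc=0xE16B bytes_emitted=0
After char 3 ('6'=58): chars_in_quartet=4 acc=0x385AFA -> emit 38 5A FA, reset; bytes_emitted=3
After char 4 ('4'=56): chars_in_quartet=1 acc=0x38 bytes_emitted=3
After char 5 ('C'=2): chars_in_quartet=2 acc=0xE02 bytes_emitted=3
After char 6 ('v'=47): chars_in_quartet=3 acc=0x380AF bytes_emitted=3
After char 7 ('7'=59): chars_in_quartet=4 acc=0xE02BFB -> emit E0 2B FB, reset; bytes_emitted=6
After char 8 ('5'=57): chars_in_quartet=1 acc=0x39 bytes_emitted=6
After char 9 ('p'=41): chars_in_quartet=2 acc=0xE69 bytes_emitted=6
After char 10 ('C'=2): chars_in_quartet=3 acc=0x39A42 bytes_emitted=6
After char 11 ('W'=22): chars_in_quartet=4 acc=0xE69096 -> emit E6 90 96, reset; bytes_emitted=9

Answer: 38 5A FA E0 2B FB E6 90 96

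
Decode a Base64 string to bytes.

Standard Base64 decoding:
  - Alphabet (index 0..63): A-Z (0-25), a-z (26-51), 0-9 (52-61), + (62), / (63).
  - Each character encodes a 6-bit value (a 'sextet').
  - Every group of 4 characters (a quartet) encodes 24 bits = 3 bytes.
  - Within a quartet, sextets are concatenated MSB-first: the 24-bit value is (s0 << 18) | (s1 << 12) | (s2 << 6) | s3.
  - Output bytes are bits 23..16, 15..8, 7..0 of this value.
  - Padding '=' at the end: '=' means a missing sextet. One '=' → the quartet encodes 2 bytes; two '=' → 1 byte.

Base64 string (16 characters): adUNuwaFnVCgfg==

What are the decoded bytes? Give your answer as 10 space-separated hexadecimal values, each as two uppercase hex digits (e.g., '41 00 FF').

After char 0 ('a'=26): chars_in_quartet=1 acc=0x1A bytes_emitted=0
After char 1 ('d'=29): chars_in_quartet=2 acc=0x69D bytes_emitted=0
After char 2 ('U'=20): chars_in_quartet=3 acc=0x1A754 bytes_emitted=0
After char 3 ('N'=13): chars_in_quartet=4 acc=0x69D50D -> emit 69 D5 0D, reset; bytes_emitted=3
After char 4 ('u'=46): chars_in_quartet=1 acc=0x2E bytes_emitted=3
After char 5 ('w'=48): chars_in_quartet=2 acc=0xBB0 bytes_emitted=3
After char 6 ('a'=26): chars_in_quartet=3 acc=0x2EC1A bytes_emitted=3
After char 7 ('F'=5): chars_in_quartet=4 acc=0xBB0685 -> emit BB 06 85, reset; bytes_emitted=6
After char 8 ('n'=39): chars_in_quartet=1 acc=0x27 bytes_emitted=6
After char 9 ('V'=21): chars_in_quartet=2 acc=0x9D5 bytes_emitted=6
After char 10 ('C'=2): chars_in_quartet=3 acc=0x27542 bytes_emitted=6
After char 11 ('g'=32): chars_in_quartet=4 acc=0x9D50A0 -> emit 9D 50 A0, reset; bytes_emitted=9
After char 12 ('f'=31): chars_in_quartet=1 acc=0x1F bytes_emitted=9
After char 13 ('g'=32): chars_in_quartet=2 acc=0x7E0 bytes_emitted=9
Padding '==': partial quartet acc=0x7E0 -> emit 7E; bytes_emitted=10

Answer: 69 D5 0D BB 06 85 9D 50 A0 7E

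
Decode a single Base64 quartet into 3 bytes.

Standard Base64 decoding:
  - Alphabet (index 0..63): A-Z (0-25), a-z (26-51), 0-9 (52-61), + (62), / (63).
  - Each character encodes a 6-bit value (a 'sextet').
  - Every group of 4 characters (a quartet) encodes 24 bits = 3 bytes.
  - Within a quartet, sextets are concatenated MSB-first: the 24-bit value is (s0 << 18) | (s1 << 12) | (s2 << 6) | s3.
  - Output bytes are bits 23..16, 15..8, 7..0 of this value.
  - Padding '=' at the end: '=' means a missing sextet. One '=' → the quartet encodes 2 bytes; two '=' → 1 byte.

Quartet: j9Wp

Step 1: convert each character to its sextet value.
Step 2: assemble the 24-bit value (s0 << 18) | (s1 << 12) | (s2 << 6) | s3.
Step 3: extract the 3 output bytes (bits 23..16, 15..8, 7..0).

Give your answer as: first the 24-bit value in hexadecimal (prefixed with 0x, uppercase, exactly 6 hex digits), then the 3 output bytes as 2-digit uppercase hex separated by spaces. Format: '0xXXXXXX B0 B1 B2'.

Sextets: j=35, 9=61, W=22, p=41
24-bit: (35<<18) | (61<<12) | (22<<6) | 41
      = 0x8C0000 | 0x03D000 | 0x000580 | 0x000029
      = 0x8FD5A9
Bytes: (v>>16)&0xFF=8F, (v>>8)&0xFF=D5, v&0xFF=A9

Answer: 0x8FD5A9 8F D5 A9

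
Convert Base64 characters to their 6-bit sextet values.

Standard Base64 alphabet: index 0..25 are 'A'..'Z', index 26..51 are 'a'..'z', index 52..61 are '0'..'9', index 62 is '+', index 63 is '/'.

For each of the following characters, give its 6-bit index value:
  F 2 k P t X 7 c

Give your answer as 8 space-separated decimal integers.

Answer: 5 54 36 15 45 23 59 28

Derivation:
'F': A..Z range, ord('F') − ord('A') = 5
'2': 0..9 range, 52 + ord('2') − ord('0') = 54
'k': a..z range, 26 + ord('k') − ord('a') = 36
'P': A..Z range, ord('P') − ord('A') = 15
't': a..z range, 26 + ord('t') − ord('a') = 45
'X': A..Z range, ord('X') − ord('A') = 23
'7': 0..9 range, 52 + ord('7') − ord('0') = 59
'c': a..z range, 26 + ord('c') − ord('a') = 28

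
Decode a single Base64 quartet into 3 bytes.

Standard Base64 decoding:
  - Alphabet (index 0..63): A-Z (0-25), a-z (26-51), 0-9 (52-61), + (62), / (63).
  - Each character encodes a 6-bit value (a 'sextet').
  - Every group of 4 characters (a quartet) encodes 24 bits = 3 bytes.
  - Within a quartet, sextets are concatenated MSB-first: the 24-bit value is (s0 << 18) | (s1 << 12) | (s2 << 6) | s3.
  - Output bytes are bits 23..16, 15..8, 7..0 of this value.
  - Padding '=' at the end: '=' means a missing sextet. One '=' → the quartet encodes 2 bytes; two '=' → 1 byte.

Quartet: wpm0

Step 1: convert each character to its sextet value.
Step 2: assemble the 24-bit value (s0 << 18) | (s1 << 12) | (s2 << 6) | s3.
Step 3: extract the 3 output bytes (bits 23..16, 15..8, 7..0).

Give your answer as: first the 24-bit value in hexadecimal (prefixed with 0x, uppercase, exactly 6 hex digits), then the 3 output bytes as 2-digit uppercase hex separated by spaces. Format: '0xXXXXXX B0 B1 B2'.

Answer: 0xC299B4 C2 99 B4

Derivation:
Sextets: w=48, p=41, m=38, 0=52
24-bit: (48<<18) | (41<<12) | (38<<6) | 52
      = 0xC00000 | 0x029000 | 0x000980 | 0x000034
      = 0xC299B4
Bytes: (v>>16)&0xFF=C2, (v>>8)&0xFF=99, v&0xFF=B4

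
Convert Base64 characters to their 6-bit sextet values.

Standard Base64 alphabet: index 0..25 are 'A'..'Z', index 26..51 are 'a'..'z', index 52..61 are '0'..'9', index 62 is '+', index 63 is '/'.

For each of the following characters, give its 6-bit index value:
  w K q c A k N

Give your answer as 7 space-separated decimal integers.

Answer: 48 10 42 28 0 36 13

Derivation:
'w': a..z range, 26 + ord('w') − ord('a') = 48
'K': A..Z range, ord('K') − ord('A') = 10
'q': a..z range, 26 + ord('q') − ord('a') = 42
'c': a..z range, 26 + ord('c') − ord('a') = 28
'A': A..Z range, ord('A') − ord('A') = 0
'k': a..z range, 26 + ord('k') − ord('a') = 36
'N': A..Z range, ord('N') − ord('A') = 13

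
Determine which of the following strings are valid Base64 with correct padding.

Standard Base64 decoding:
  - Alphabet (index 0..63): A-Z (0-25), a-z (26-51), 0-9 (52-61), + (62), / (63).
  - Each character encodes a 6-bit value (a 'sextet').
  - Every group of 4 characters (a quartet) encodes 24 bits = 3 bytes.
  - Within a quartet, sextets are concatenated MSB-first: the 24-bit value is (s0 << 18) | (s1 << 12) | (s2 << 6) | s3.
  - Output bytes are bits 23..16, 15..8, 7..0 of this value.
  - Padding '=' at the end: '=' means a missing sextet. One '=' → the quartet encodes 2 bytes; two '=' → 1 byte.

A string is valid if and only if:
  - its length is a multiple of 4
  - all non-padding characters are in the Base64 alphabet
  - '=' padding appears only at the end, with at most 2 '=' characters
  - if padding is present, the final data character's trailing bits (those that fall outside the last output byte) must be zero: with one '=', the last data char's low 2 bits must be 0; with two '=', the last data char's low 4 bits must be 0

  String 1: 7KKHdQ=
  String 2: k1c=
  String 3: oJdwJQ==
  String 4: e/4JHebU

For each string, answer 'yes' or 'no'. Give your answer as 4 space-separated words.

Answer: no yes yes yes

Derivation:
String 1: '7KKHdQ=' → invalid (len=7 not mult of 4)
String 2: 'k1c=' → valid
String 3: 'oJdwJQ==' → valid
String 4: 'e/4JHebU' → valid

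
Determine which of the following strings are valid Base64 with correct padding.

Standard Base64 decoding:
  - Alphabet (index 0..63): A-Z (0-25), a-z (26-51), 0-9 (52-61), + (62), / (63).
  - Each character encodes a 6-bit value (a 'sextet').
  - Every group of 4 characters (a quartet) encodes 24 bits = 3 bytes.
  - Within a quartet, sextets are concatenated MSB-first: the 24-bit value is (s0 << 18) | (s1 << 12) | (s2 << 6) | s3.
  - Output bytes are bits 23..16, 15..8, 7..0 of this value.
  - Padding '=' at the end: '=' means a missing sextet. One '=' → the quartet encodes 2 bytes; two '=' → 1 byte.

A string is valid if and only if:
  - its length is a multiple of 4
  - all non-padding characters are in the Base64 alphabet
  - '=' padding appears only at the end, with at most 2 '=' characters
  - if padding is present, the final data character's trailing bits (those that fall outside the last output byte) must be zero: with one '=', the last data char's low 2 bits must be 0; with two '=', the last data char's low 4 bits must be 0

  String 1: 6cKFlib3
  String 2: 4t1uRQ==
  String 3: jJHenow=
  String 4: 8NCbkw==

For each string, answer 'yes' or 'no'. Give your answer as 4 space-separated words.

Answer: yes yes yes yes

Derivation:
String 1: '6cKFlib3' → valid
String 2: '4t1uRQ==' → valid
String 3: 'jJHenow=' → valid
String 4: '8NCbkw==' → valid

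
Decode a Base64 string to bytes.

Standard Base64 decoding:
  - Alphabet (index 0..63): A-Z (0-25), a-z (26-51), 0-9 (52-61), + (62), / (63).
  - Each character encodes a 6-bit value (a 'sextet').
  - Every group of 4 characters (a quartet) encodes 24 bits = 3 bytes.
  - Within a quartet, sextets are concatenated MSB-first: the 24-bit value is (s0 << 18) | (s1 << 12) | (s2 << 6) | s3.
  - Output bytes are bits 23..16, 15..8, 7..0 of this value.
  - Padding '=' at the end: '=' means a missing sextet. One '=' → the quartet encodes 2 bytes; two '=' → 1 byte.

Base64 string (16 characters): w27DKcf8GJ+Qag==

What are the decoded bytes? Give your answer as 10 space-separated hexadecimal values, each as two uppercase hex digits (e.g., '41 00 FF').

Answer: C3 6E C3 29 C7 FC 18 9F 90 6A

Derivation:
After char 0 ('w'=48): chars_in_quartet=1 acc=0x30 bytes_emitted=0
After char 1 ('2'=54): chars_in_quartet=2 acc=0xC36 bytes_emitted=0
After char 2 ('7'=59): chars_in_quartet=3 acc=0x30DBB bytes_emitted=0
After char 3 ('D'=3): chars_in_quartet=4 acc=0xC36EC3 -> emit C3 6E C3, reset; bytes_emitted=3
After char 4 ('K'=10): chars_in_quartet=1 acc=0xA bytes_emitted=3
After char 5 ('c'=28): chars_in_quartet=2 acc=0x29C bytes_emitted=3
After char 6 ('f'=31): chars_in_quartet=3 acc=0xA71F bytes_emitted=3
After char 7 ('8'=60): chars_in_quartet=4 acc=0x29C7FC -> emit 29 C7 FC, reset; bytes_emitted=6
After char 8 ('G'=6): chars_in_quartet=1 acc=0x6 bytes_emitted=6
After char 9 ('J'=9): chars_in_quartet=2 acc=0x189 bytes_emitted=6
After char 10 ('+'=62): chars_in_quartet=3 acc=0x627E bytes_emitted=6
After char 11 ('Q'=16): chars_in_quartet=4 acc=0x189F90 -> emit 18 9F 90, reset; bytes_emitted=9
After char 12 ('a'=26): chars_in_quartet=1 acc=0x1A bytes_emitted=9
After char 13 ('g'=32): chars_in_quartet=2 acc=0x6A0 bytes_emitted=9
Padding '==': partial quartet acc=0x6A0 -> emit 6A; bytes_emitted=10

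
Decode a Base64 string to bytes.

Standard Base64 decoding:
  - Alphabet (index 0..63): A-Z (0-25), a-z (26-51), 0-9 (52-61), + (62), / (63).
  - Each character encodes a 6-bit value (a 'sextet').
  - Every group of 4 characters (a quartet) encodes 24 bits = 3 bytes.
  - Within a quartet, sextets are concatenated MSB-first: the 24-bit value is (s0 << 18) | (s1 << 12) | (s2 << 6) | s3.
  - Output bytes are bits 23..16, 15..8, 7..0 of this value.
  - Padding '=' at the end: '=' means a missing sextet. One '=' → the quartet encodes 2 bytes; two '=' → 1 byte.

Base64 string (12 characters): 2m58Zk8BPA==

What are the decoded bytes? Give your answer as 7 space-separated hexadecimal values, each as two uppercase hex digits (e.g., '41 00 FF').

Answer: DA 6E 7C 66 4F 01 3C

Derivation:
After char 0 ('2'=54): chars_in_quartet=1 acc=0x36 bytes_emitted=0
After char 1 ('m'=38): chars_in_quartet=2 acc=0xDA6 bytes_emitted=0
After char 2 ('5'=57): chars_in_quartet=3 acc=0x369B9 bytes_emitted=0
After char 3 ('8'=60): chars_in_quartet=4 acc=0xDA6E7C -> emit DA 6E 7C, reset; bytes_emitted=3
After char 4 ('Z'=25): chars_in_quartet=1 acc=0x19 bytes_emitted=3
After char 5 ('k'=36): chars_in_quartet=2 acc=0x664 bytes_emitted=3
After char 6 ('8'=60): chars_in_quartet=3 acc=0x1993C bytes_emitted=3
After char 7 ('B'=1): chars_in_quartet=4 acc=0x664F01 -> emit 66 4F 01, reset; bytes_emitted=6
After char 8 ('P'=15): chars_in_quartet=1 acc=0xF bytes_emitted=6
After char 9 ('A'=0): chars_in_quartet=2 acc=0x3C0 bytes_emitted=6
Padding '==': partial quartet acc=0x3C0 -> emit 3C; bytes_emitted=7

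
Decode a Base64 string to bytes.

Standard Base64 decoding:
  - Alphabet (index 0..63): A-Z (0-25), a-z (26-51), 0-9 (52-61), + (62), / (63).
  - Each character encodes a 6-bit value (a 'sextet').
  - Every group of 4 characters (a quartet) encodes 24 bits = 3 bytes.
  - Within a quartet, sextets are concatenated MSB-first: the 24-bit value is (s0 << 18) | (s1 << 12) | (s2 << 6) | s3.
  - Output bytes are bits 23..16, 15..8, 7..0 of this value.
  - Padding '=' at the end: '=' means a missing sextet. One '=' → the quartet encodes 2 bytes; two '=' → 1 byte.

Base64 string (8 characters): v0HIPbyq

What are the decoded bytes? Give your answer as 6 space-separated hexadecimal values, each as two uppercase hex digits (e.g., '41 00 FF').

After char 0 ('v'=47): chars_in_quartet=1 acc=0x2F bytes_emitted=0
After char 1 ('0'=52): chars_in_quartet=2 acc=0xBF4 bytes_emitted=0
After char 2 ('H'=7): chars_in_quartet=3 acc=0x2FD07 bytes_emitted=0
After char 3 ('I'=8): chars_in_quartet=4 acc=0xBF41C8 -> emit BF 41 C8, reset; bytes_emitted=3
After char 4 ('P'=15): chars_in_quartet=1 acc=0xF bytes_emitted=3
After char 5 ('b'=27): chars_in_quartet=2 acc=0x3DB bytes_emitted=3
After char 6 ('y'=50): chars_in_quartet=3 acc=0xF6F2 bytes_emitted=3
After char 7 ('q'=42): chars_in_quartet=4 acc=0x3DBCAA -> emit 3D BC AA, reset; bytes_emitted=6

Answer: BF 41 C8 3D BC AA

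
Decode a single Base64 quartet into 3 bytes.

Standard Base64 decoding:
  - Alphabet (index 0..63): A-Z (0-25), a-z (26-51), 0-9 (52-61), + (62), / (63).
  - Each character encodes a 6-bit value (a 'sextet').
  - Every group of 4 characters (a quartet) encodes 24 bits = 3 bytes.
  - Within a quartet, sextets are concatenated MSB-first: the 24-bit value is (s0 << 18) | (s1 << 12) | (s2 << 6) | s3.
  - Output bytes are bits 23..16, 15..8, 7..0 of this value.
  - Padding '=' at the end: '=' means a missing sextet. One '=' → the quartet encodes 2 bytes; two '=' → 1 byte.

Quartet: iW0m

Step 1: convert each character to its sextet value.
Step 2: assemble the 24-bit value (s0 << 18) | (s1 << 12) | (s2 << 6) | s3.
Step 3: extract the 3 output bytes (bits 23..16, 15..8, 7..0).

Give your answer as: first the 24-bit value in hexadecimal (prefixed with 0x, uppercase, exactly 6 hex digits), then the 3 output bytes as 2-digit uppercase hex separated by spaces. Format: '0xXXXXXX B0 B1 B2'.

Sextets: i=34, W=22, 0=52, m=38
24-bit: (34<<18) | (22<<12) | (52<<6) | 38
      = 0x880000 | 0x016000 | 0x000D00 | 0x000026
      = 0x896D26
Bytes: (v>>16)&0xFF=89, (v>>8)&0xFF=6D, v&0xFF=26

Answer: 0x896D26 89 6D 26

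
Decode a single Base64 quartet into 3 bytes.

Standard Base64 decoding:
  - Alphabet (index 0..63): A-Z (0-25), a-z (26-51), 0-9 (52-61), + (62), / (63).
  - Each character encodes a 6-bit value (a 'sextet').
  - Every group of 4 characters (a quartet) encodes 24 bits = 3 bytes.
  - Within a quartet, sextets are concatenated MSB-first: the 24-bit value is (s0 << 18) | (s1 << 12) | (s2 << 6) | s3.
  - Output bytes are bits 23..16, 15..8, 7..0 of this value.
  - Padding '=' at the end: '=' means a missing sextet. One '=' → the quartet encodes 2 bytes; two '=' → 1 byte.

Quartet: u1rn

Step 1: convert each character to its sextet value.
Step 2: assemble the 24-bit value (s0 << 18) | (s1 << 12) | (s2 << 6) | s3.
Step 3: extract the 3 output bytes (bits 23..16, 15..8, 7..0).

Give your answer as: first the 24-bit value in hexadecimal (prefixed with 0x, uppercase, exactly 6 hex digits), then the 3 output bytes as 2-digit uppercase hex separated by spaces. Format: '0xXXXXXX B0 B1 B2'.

Sextets: u=46, 1=53, r=43, n=39
24-bit: (46<<18) | (53<<12) | (43<<6) | 39
      = 0xB80000 | 0x035000 | 0x000AC0 | 0x000027
      = 0xBB5AE7
Bytes: (v>>16)&0xFF=BB, (v>>8)&0xFF=5A, v&0xFF=E7

Answer: 0xBB5AE7 BB 5A E7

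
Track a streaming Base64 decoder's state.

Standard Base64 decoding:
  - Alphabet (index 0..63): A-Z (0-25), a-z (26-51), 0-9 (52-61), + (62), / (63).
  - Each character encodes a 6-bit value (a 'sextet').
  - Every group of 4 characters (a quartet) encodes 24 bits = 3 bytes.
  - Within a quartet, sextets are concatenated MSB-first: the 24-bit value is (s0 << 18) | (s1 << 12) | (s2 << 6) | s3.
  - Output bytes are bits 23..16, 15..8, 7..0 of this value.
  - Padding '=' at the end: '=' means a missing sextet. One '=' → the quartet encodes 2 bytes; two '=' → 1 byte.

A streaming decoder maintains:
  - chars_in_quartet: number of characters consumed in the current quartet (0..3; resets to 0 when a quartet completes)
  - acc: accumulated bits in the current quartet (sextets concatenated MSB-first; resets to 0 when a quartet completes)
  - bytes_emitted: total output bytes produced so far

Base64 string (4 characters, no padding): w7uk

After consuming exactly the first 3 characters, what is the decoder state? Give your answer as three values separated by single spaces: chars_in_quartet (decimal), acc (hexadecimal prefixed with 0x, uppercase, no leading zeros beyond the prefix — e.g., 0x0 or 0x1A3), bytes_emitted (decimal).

Answer: 3 0x30EEE 0

Derivation:
After char 0 ('w'=48): chars_in_quartet=1 acc=0x30 bytes_emitted=0
After char 1 ('7'=59): chars_in_quartet=2 acc=0xC3B bytes_emitted=0
After char 2 ('u'=46): chars_in_quartet=3 acc=0x30EEE bytes_emitted=0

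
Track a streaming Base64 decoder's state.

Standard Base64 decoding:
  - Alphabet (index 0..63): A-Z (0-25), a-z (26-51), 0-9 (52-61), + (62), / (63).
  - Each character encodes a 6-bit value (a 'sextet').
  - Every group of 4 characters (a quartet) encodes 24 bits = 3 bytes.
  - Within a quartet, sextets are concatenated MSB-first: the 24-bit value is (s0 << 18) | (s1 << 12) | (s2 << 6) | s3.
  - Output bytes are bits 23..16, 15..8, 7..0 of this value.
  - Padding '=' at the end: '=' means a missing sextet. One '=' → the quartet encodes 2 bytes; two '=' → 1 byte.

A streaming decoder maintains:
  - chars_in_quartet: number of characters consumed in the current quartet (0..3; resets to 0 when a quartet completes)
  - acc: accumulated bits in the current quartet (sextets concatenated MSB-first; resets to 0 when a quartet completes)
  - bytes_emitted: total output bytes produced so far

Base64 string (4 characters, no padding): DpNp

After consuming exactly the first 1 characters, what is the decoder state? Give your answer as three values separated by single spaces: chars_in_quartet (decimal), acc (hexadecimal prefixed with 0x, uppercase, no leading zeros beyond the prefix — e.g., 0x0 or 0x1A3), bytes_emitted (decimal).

After char 0 ('D'=3): chars_in_quartet=1 acc=0x3 bytes_emitted=0

Answer: 1 0x3 0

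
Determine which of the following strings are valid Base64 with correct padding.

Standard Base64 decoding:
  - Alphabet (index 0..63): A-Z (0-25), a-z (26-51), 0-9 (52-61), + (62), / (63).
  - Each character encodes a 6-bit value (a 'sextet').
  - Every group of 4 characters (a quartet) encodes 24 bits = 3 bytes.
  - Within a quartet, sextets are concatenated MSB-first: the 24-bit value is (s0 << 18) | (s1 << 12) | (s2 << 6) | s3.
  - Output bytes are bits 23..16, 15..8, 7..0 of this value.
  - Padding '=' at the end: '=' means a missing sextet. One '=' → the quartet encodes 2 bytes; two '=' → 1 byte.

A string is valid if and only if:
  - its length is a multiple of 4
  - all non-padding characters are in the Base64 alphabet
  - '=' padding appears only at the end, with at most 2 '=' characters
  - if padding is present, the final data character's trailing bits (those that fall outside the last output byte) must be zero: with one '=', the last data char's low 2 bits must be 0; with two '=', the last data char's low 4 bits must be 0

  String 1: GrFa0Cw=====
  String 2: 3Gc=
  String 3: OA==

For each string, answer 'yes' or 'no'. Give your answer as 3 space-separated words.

String 1: 'GrFa0Cw=====' → invalid (5 pad chars (max 2))
String 2: '3Gc=' → valid
String 3: 'OA==' → valid

Answer: no yes yes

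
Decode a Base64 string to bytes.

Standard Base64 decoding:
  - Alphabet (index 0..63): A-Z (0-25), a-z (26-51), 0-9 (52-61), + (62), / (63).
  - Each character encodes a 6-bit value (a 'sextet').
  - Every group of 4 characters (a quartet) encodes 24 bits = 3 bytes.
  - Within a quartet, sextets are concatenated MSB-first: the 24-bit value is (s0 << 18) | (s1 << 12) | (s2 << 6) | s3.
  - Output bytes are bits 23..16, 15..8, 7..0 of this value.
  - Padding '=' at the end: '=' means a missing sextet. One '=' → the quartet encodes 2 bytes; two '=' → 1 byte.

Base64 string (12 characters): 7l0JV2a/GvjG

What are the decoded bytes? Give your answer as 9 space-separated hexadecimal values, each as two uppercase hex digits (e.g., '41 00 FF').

Answer: EE 5D 09 57 66 BF 1A F8 C6

Derivation:
After char 0 ('7'=59): chars_in_quartet=1 acc=0x3B bytes_emitted=0
After char 1 ('l'=37): chars_in_quartet=2 acc=0xEE5 bytes_emitted=0
After char 2 ('0'=52): chars_in_quartet=3 acc=0x3B974 bytes_emitted=0
After char 3 ('J'=9): chars_in_quartet=4 acc=0xEE5D09 -> emit EE 5D 09, reset; bytes_emitted=3
After char 4 ('V'=21): chars_in_quartet=1 acc=0x15 bytes_emitted=3
After char 5 ('2'=54): chars_in_quartet=2 acc=0x576 bytes_emitted=3
After char 6 ('a'=26): chars_in_quartet=3 acc=0x15D9A bytes_emitted=3
After char 7 ('/'=63): chars_in_quartet=4 acc=0x5766BF -> emit 57 66 BF, reset; bytes_emitted=6
After char 8 ('G'=6): chars_in_quartet=1 acc=0x6 bytes_emitted=6
After char 9 ('v'=47): chars_in_quartet=2 acc=0x1AF bytes_emitted=6
After char 10 ('j'=35): chars_in_quartet=3 acc=0x6BE3 bytes_emitted=6
After char 11 ('G'=6): chars_in_quartet=4 acc=0x1AF8C6 -> emit 1A F8 C6, reset; bytes_emitted=9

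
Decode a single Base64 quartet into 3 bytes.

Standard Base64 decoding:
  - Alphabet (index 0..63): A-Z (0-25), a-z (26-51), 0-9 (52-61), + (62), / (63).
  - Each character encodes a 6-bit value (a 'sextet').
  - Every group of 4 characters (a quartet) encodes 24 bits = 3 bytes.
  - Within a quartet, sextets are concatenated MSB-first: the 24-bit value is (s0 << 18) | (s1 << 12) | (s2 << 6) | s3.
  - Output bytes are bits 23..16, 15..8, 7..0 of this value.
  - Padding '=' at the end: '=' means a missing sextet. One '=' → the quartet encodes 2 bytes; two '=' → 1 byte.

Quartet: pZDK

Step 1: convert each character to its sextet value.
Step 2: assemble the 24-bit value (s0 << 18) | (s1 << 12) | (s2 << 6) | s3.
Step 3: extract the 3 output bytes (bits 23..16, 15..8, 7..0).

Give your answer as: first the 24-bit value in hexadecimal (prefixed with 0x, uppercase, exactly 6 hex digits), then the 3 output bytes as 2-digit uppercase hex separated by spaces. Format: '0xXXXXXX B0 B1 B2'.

Answer: 0xA590CA A5 90 CA

Derivation:
Sextets: p=41, Z=25, D=3, K=10
24-bit: (41<<18) | (25<<12) | (3<<6) | 10
      = 0xA40000 | 0x019000 | 0x0000C0 | 0x00000A
      = 0xA590CA
Bytes: (v>>16)&0xFF=A5, (v>>8)&0xFF=90, v&0xFF=CA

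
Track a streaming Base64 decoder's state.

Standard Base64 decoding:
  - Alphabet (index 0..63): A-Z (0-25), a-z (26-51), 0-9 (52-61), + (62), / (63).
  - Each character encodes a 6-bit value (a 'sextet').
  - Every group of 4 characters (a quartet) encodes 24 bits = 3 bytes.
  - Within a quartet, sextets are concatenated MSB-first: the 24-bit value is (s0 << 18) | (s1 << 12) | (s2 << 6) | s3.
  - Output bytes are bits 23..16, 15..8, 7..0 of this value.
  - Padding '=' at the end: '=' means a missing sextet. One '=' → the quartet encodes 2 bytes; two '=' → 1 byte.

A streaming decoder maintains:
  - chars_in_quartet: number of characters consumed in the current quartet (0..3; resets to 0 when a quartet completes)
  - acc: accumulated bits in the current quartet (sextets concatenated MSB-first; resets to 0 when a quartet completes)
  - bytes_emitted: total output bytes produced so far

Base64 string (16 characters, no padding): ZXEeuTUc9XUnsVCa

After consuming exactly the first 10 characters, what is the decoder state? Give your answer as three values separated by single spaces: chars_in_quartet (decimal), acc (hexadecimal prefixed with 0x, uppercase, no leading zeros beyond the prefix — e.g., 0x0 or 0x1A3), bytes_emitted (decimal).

After char 0 ('Z'=25): chars_in_quartet=1 acc=0x19 bytes_emitted=0
After char 1 ('X'=23): chars_in_quartet=2 acc=0x657 bytes_emitted=0
After char 2 ('E'=4): chars_in_quartet=3 acc=0x195C4 bytes_emitted=0
After char 3 ('e'=30): chars_in_quartet=4 acc=0x65711E -> emit 65 71 1E, reset; bytes_emitted=3
After char 4 ('u'=46): chars_in_quartet=1 acc=0x2E bytes_emitted=3
After char 5 ('T'=19): chars_in_quartet=2 acc=0xB93 bytes_emitted=3
After char 6 ('U'=20): chars_in_quartet=3 acc=0x2E4D4 bytes_emitted=3
After char 7 ('c'=28): chars_in_quartet=4 acc=0xB9351C -> emit B9 35 1C, reset; bytes_emitted=6
After char 8 ('9'=61): chars_in_quartet=1 acc=0x3D bytes_emitted=6
After char 9 ('X'=23): chars_in_quartet=2 acc=0xF57 bytes_emitted=6

Answer: 2 0xF57 6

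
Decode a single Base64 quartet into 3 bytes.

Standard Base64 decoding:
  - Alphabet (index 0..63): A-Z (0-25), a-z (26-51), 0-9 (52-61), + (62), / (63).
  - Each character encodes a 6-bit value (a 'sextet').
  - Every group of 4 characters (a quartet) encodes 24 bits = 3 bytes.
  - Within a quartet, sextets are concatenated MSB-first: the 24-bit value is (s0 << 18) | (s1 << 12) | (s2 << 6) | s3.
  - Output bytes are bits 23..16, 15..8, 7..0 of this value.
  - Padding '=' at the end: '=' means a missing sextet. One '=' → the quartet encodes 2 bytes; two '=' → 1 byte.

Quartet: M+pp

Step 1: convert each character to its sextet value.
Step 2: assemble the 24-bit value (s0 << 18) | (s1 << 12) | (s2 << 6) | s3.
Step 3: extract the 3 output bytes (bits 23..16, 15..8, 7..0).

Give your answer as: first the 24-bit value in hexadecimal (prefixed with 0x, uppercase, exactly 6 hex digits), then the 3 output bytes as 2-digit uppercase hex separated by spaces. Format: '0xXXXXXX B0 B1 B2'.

Sextets: M=12, +=62, p=41, p=41
24-bit: (12<<18) | (62<<12) | (41<<6) | 41
      = 0x300000 | 0x03E000 | 0x000A40 | 0x000029
      = 0x33EA69
Bytes: (v>>16)&0xFF=33, (v>>8)&0xFF=EA, v&0xFF=69

Answer: 0x33EA69 33 EA 69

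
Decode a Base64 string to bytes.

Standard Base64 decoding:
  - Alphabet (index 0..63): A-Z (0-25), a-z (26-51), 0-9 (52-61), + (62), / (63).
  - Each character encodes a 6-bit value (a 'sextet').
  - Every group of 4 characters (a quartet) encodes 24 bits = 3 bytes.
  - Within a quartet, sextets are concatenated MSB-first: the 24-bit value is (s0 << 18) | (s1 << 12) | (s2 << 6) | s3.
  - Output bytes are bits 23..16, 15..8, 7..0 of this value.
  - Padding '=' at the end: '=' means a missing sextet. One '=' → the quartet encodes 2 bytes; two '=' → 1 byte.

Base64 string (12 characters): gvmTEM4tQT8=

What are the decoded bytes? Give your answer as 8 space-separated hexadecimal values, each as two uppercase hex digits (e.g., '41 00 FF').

Answer: 82 F9 93 10 CE 2D 41 3F

Derivation:
After char 0 ('g'=32): chars_in_quartet=1 acc=0x20 bytes_emitted=0
After char 1 ('v'=47): chars_in_quartet=2 acc=0x82F bytes_emitted=0
After char 2 ('m'=38): chars_in_quartet=3 acc=0x20BE6 bytes_emitted=0
After char 3 ('T'=19): chars_in_quartet=4 acc=0x82F993 -> emit 82 F9 93, reset; bytes_emitted=3
After char 4 ('E'=4): chars_in_quartet=1 acc=0x4 bytes_emitted=3
After char 5 ('M'=12): chars_in_quartet=2 acc=0x10C bytes_emitted=3
After char 6 ('4'=56): chars_in_quartet=3 acc=0x4338 bytes_emitted=3
After char 7 ('t'=45): chars_in_quartet=4 acc=0x10CE2D -> emit 10 CE 2D, reset; bytes_emitted=6
After char 8 ('Q'=16): chars_in_quartet=1 acc=0x10 bytes_emitted=6
After char 9 ('T'=19): chars_in_quartet=2 acc=0x413 bytes_emitted=6
After char 10 ('8'=60): chars_in_quartet=3 acc=0x104FC bytes_emitted=6
Padding '=': partial quartet acc=0x104FC -> emit 41 3F; bytes_emitted=8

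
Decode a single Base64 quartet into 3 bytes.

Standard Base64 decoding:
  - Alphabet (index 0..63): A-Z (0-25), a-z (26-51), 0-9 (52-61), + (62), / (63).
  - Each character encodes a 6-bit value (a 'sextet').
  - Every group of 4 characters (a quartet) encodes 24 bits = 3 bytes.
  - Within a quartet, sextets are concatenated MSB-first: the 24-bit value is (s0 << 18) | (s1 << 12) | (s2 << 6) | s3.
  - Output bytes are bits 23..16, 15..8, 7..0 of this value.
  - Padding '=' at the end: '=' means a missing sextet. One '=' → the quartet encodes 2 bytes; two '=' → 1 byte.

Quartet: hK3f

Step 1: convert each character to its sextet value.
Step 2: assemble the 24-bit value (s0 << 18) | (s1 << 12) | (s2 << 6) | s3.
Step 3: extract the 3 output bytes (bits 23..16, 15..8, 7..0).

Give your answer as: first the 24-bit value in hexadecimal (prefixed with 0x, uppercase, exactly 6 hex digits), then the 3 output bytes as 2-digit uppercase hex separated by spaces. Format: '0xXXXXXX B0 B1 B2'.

Answer: 0x84ADDF 84 AD DF

Derivation:
Sextets: h=33, K=10, 3=55, f=31
24-bit: (33<<18) | (10<<12) | (55<<6) | 31
      = 0x840000 | 0x00A000 | 0x000DC0 | 0x00001F
      = 0x84ADDF
Bytes: (v>>16)&0xFF=84, (v>>8)&0xFF=AD, v&0xFF=DF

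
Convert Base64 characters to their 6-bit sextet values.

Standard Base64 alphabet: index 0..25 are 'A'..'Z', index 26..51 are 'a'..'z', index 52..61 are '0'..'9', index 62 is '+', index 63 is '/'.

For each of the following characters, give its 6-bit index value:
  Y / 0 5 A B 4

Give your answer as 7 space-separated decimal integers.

Answer: 24 63 52 57 0 1 56

Derivation:
'Y': A..Z range, ord('Y') − ord('A') = 24
'/': index 63
'0': 0..9 range, 52 + ord('0') − ord('0') = 52
'5': 0..9 range, 52 + ord('5') − ord('0') = 57
'A': A..Z range, ord('A') − ord('A') = 0
'B': A..Z range, ord('B') − ord('A') = 1
'4': 0..9 range, 52 + ord('4') − ord('0') = 56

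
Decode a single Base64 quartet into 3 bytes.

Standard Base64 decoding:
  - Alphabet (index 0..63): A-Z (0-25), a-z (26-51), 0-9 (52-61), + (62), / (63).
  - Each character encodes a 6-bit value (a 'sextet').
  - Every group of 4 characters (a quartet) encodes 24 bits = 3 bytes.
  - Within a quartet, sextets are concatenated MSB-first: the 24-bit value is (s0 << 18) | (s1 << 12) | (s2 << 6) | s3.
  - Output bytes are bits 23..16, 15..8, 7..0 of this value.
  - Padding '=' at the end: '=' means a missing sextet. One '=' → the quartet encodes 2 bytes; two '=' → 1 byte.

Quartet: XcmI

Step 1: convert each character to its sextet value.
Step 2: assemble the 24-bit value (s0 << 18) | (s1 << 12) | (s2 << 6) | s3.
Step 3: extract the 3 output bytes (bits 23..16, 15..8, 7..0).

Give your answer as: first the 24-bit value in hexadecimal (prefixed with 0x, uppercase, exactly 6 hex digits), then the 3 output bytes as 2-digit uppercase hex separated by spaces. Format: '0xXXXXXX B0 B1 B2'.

Sextets: X=23, c=28, m=38, I=8
24-bit: (23<<18) | (28<<12) | (38<<6) | 8
      = 0x5C0000 | 0x01C000 | 0x000980 | 0x000008
      = 0x5DC988
Bytes: (v>>16)&0xFF=5D, (v>>8)&0xFF=C9, v&0xFF=88

Answer: 0x5DC988 5D C9 88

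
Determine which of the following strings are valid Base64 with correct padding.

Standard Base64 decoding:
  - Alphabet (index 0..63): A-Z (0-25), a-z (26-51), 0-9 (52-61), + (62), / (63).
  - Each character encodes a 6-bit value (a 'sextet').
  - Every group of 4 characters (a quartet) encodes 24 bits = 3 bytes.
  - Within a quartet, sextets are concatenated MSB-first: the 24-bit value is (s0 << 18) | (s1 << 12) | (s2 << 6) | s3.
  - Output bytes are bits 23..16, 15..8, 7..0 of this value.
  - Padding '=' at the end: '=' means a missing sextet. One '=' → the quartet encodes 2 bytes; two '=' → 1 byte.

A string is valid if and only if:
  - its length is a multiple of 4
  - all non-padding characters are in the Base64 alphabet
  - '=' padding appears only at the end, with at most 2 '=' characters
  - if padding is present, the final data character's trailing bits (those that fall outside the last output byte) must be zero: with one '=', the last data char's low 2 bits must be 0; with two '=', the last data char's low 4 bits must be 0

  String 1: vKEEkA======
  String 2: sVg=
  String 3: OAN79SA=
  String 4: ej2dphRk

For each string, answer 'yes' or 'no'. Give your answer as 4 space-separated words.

String 1: 'vKEEkA======' → invalid (6 pad chars (max 2))
String 2: 'sVg=' → valid
String 3: 'OAN79SA=' → valid
String 4: 'ej2dphRk' → valid

Answer: no yes yes yes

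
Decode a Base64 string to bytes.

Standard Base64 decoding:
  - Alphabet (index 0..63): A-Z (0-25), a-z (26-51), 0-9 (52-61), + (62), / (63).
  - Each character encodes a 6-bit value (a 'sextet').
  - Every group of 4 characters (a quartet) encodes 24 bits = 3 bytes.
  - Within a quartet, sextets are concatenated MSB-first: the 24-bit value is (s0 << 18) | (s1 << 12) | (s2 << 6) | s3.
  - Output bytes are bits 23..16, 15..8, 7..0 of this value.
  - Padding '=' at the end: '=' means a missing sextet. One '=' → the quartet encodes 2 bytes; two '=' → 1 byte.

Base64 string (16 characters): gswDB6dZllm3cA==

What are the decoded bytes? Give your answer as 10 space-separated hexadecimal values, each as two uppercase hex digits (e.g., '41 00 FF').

Answer: 82 CC 03 07 A7 59 96 59 B7 70

Derivation:
After char 0 ('g'=32): chars_in_quartet=1 acc=0x20 bytes_emitted=0
After char 1 ('s'=44): chars_in_quartet=2 acc=0x82C bytes_emitted=0
After char 2 ('w'=48): chars_in_quartet=3 acc=0x20B30 bytes_emitted=0
After char 3 ('D'=3): chars_in_quartet=4 acc=0x82CC03 -> emit 82 CC 03, reset; bytes_emitted=3
After char 4 ('B'=1): chars_in_quartet=1 acc=0x1 bytes_emitted=3
After char 5 ('6'=58): chars_in_quartet=2 acc=0x7A bytes_emitted=3
After char 6 ('d'=29): chars_in_quartet=3 acc=0x1E9D bytes_emitted=3
After char 7 ('Z'=25): chars_in_quartet=4 acc=0x7A759 -> emit 07 A7 59, reset; bytes_emitted=6
After char 8 ('l'=37): chars_in_quartet=1 acc=0x25 bytes_emitted=6
After char 9 ('l'=37): chars_in_quartet=2 acc=0x965 bytes_emitted=6
After char 10 ('m'=38): chars_in_quartet=3 acc=0x25966 bytes_emitted=6
After char 11 ('3'=55): chars_in_quartet=4 acc=0x9659B7 -> emit 96 59 B7, reset; bytes_emitted=9
After char 12 ('c'=28): chars_in_quartet=1 acc=0x1C bytes_emitted=9
After char 13 ('A'=0): chars_in_quartet=2 acc=0x700 bytes_emitted=9
Padding '==': partial quartet acc=0x700 -> emit 70; bytes_emitted=10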